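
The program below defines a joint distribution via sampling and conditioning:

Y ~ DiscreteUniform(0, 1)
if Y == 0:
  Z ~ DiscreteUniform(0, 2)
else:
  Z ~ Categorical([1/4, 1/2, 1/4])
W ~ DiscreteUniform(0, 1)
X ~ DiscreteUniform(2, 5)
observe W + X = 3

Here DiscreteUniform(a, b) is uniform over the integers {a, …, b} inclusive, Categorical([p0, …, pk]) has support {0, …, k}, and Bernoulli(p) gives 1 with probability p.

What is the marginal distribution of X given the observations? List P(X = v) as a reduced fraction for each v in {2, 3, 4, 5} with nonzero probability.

Enumerate traces; 12 have nonzero weight after conditioning:
  (Y=0, Z=0, W=0, X=3) weight 1/48
  (Y=0, Z=0, W=1, X=2) weight 1/48
  (Y=0, Z=1, W=0, X=3) weight 1/48
  (Y=0, Z=1, W=1, X=2) weight 1/48
  (Y=0, Z=2, W=0, X=3) weight 1/48
  (Y=0, Z=2, W=1, X=2) weight 1/48
  (Y=1, Z=0, W=0, X=3) weight 1/64
  (Y=1, Z=0, W=1, X=2) weight 1/64
  … 4 more
Group by X:
  weight(X=2) = 1/8
  weight(X=3) = 1/8
Total weight = 1/8 + 1/8 = 1/4
P(X=2 | obs) = 1/8 / 1/4 = 1/2
P(X=3 | obs) = 1/8 / 1/4 = 1/2

P(X=2) = 1/2, P(X=3) = 1/2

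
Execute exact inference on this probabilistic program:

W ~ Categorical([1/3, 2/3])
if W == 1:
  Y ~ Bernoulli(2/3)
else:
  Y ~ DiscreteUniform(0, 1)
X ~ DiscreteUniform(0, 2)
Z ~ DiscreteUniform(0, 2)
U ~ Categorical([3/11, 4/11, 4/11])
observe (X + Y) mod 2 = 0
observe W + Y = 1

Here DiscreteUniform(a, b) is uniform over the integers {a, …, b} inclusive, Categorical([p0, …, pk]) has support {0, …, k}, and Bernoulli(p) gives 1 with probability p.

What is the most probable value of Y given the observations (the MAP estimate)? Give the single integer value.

argmax_v P(Y = v | obs) = 0

Enumerate traces; 27 have nonzero weight after conditioning:
  (W=0, Y=1, X=1, Z=0, U=0) weight 1/198
  (W=0, Y=1, X=1, Z=0, U=1) weight 2/297
  (W=0, Y=1, X=1, Z=0, U=2) weight 2/297
  (W=0, Y=1, X=1, Z=1, U=0) weight 1/198
  (W=0, Y=1, X=1, Z=1, U=1) weight 2/297
  (W=0, Y=1, X=1, Z=1, U=2) weight 2/297
  (W=0, Y=1, X=1, Z=2, U=0) weight 1/198
  (W=0, Y=1, X=1, Z=2, U=1) weight 2/297
  (W=1, Y=0, X=0, Z=0, U=0) weight 2/297
  … 18 more
Group by Y:
  weight(Y=0) = 4/27
  weight(Y=1) = 1/18
Total weight = 4/27 + 1/18 = 11/54
P(Y=0 | obs) = 4/27 / 11/54 = 8/11
P(Y=1 | obs) = 1/18 / 11/54 = 3/11
argmax = 0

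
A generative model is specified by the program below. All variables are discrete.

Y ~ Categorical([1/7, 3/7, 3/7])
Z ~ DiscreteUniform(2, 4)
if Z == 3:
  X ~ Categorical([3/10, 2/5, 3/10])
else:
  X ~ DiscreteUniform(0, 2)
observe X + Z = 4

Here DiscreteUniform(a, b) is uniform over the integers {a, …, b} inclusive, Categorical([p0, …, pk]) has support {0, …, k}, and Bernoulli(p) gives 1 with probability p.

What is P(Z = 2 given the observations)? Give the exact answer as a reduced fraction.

P(Z = 2 | obs) = 5/16

Enumerate traces; 9 have nonzero weight after conditioning:
  (Y=0, Z=2, X=2) weight 1/63
  (Y=0, Z=3, X=1) weight 2/105
  (Y=0, Z=4, X=0) weight 1/63
  (Y=1, Z=2, X=2) weight 1/21
  (Y=1, Z=3, X=1) weight 2/35
  (Y=1, Z=4, X=0) weight 1/21
  (Y=2, Z=2, X=2) weight 1/21
  (Y=2, Z=3, X=1) weight 2/35
  … 1 more
Group by Z:
  weight(Z=2) = 1/9
  weight(Z=3) = 2/15
  weight(Z=4) = 1/9
Total weight = 1/9 + 2/15 + 1/9 = 16/45
P(Z=2 | obs) = 1/9 / 16/45 = 5/16
P(Z=3 | obs) = 2/15 / 16/45 = 3/8
P(Z=4 | obs) = 1/9 / 16/45 = 5/16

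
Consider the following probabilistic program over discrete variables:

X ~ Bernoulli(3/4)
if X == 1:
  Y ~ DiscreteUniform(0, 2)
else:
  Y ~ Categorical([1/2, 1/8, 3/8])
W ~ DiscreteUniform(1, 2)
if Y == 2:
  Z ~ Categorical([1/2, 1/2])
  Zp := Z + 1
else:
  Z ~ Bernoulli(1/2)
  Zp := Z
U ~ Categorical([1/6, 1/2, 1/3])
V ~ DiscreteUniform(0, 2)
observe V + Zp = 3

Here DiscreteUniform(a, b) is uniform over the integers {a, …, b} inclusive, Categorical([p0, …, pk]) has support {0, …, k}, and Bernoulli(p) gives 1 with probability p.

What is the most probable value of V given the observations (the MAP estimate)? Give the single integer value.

argmax_v P(V = v | obs) = 2

Enumerate traces; 48 have nonzero weight after conditioning:
  (X=0, Y=0, W=1, Z=1, U=0, V=2) weight 1/576
  (X=0, Y=0, W=1, Z=1, U=1, V=2) weight 1/192
  (X=0, Y=0, W=1, Z=1, U=2, V=2) weight 1/288
  (X=0, Y=0, W=2, Z=1, U=0, V=2) weight 1/576
  (X=0, Y=0, W=2, Z=1, U=1, V=2) weight 1/192
  (X=0, Y=0, W=2, Z=1, U=2, V=2) weight 1/288
  (X=0, Y=1, W=1, Z=1, U=0, V=2) weight 1/2304
  (X=0, Y=1, W=1, Z=1, U=1, V=2) weight 1/768
  (X=0, Y=2, W=1, Z=1, U=0, V=1) weight 1/768
  … 39 more
Group by V:
  weight(V=1) = 11/192
  weight(V=2) = 1/6
Total weight = 11/192 + 1/6 = 43/192
P(V=1 | obs) = 11/192 / 43/192 = 11/43
P(V=2 | obs) = 1/6 / 43/192 = 32/43
argmax = 2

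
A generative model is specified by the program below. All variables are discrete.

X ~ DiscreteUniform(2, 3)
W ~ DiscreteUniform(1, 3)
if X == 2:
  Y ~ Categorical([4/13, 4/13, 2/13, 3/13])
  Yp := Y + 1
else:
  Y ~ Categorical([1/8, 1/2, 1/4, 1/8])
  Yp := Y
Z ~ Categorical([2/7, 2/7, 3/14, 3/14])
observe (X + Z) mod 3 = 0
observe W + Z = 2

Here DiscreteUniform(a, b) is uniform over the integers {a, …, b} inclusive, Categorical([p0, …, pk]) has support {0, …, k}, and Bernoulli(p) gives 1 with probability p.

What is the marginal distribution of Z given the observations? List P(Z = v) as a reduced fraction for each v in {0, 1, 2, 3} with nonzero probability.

Enumerate traces; 8 have nonzero weight after conditioning:
  (X=2, W=1, Y=0, Z=1) weight 4/273
  (X=2, W=1, Y=1, Z=1) weight 4/273
  (X=2, W=1, Y=2, Z=1) weight 2/273
  (X=2, W=1, Y=3, Z=1) weight 1/91
  (X=3, W=2, Y=0, Z=0) weight 1/168
  (X=3, W=2, Y=1, Z=0) weight 1/42
  (X=3, W=2, Y=2, Z=0) weight 1/84
  (X=3, W=2, Y=3, Z=0) weight 1/168
Group by Z:
  weight(Z=0) = 1/21
  weight(Z=1) = 1/21
Total weight = 1/21 + 1/21 = 2/21
P(Z=0 | obs) = 1/21 / 2/21 = 1/2
P(Z=1 | obs) = 1/21 / 2/21 = 1/2

P(Z=0) = 1/2, P(Z=1) = 1/2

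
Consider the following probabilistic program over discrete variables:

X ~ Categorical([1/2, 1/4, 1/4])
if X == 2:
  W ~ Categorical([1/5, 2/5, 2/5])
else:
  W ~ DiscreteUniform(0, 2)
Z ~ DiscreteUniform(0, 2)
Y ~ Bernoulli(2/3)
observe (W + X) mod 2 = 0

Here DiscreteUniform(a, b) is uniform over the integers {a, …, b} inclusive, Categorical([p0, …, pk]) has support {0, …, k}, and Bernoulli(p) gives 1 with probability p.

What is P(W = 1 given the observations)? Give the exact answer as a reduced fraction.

Enumerate traces; 30 have nonzero weight after conditioning:
  (X=0, W=0, Z=0, Y=0) weight 1/54
  (X=0, W=0, Z=0, Y=1) weight 1/27
  (X=0, W=0, Z=1, Y=0) weight 1/54
  (X=0, W=0, Z=1, Y=1) weight 1/27
  (X=0, W=0, Z=2, Y=0) weight 1/54
  (X=0, W=0, Z=2, Y=1) weight 1/27
  (X=0, W=2, Z=0, Y=0) weight 1/54
  (X=0, W=2, Z=0, Y=1) weight 1/27
  (X=1, W=1, Z=0, Y=0) weight 1/108
  … 21 more
Group by W:
  weight(W=0) = 13/60
  weight(W=1) = 1/12
  weight(W=2) = 4/15
Total weight = 13/60 + 1/12 + 4/15 = 17/30
P(W=0 | obs) = 13/60 / 17/30 = 13/34
P(W=1 | obs) = 1/12 / 17/30 = 5/34
P(W=2 | obs) = 4/15 / 17/30 = 8/17

P(W = 1 | obs) = 5/34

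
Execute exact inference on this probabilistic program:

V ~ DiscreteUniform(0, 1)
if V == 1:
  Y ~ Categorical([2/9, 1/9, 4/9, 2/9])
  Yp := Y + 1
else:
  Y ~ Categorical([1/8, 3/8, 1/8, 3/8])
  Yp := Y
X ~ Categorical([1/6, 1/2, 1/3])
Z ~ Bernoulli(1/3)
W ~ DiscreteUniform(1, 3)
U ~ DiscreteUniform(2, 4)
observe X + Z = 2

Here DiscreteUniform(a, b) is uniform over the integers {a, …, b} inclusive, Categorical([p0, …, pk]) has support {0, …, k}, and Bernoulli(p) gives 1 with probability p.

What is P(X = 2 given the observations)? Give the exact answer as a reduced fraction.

Enumerate traces; 144 have nonzero weight after conditioning:
  (V=0, Y=0, X=1, Z=1, W=1, U=2) weight 1/864
  (V=0, Y=0, X=1, Z=1, W=1, U=3) weight 1/864
  (V=0, Y=0, X=1, Z=1, W=1, U=4) weight 1/864
  (V=0, Y=0, X=1, Z=1, W=2, U=2) weight 1/864
  (V=0, Y=0, X=1, Z=1, W=2, U=3) weight 1/864
  (V=0, Y=0, X=1, Z=1, W=2, U=4) weight 1/864
  (V=0, Y=0, X=1, Z=1, W=3, U=2) weight 1/864
  (V=0, Y=0, X=1, Z=1, W=3, U=3) weight 1/864
  (V=0, Y=0, X=2, Z=0, W=1, U=2) weight 1/648
  … 135 more
Group by X:
  weight(X=1) = 1/6
  weight(X=2) = 2/9
Total weight = 1/6 + 2/9 = 7/18
P(X=1 | obs) = 1/6 / 7/18 = 3/7
P(X=2 | obs) = 2/9 / 7/18 = 4/7

P(X = 2 | obs) = 4/7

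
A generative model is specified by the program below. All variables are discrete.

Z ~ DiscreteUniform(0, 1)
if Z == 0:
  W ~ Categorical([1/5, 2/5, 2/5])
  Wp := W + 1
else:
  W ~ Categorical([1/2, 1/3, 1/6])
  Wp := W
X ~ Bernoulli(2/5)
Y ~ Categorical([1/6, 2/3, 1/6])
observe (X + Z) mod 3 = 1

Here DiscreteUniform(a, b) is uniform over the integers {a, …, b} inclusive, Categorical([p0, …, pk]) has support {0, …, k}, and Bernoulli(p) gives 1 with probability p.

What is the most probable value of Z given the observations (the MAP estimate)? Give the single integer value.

argmax_v P(Z = v | obs) = 1

Enumerate traces; 18 have nonzero weight after conditioning:
  (Z=0, W=0, X=1, Y=0) weight 1/150
  (Z=0, W=0, X=1, Y=1) weight 2/75
  (Z=0, W=0, X=1, Y=2) weight 1/150
  (Z=0, W=1, X=1, Y=0) weight 1/75
  (Z=0, W=1, X=1, Y=1) weight 4/75
  (Z=0, W=1, X=1, Y=2) weight 1/75
  (Z=0, W=2, X=1, Y=0) weight 1/75
  (Z=0, W=2, X=1, Y=1) weight 4/75
  (Z=1, W=0, X=0, Y=0) weight 1/40
  … 9 more
Group by Z:
  weight(Z=0) = 1/5
  weight(Z=1) = 3/10
Total weight = 1/5 + 3/10 = 1/2
P(Z=0 | obs) = 1/5 / 1/2 = 2/5
P(Z=1 | obs) = 3/10 / 1/2 = 3/5
argmax = 1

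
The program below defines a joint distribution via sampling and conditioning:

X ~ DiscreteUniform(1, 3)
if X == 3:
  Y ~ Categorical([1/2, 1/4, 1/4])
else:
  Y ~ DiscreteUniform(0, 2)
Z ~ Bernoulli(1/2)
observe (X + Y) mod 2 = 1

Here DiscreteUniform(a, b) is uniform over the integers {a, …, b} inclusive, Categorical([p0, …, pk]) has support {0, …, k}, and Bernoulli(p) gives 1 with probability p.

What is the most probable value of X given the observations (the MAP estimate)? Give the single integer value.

Enumerate traces; 10 have nonzero weight after conditioning:
  (X=1, Y=0, Z=0) weight 1/18
  (X=1, Y=0, Z=1) weight 1/18
  (X=1, Y=2, Z=0) weight 1/18
  (X=1, Y=2, Z=1) weight 1/18
  (X=2, Y=1, Z=0) weight 1/18
  (X=2, Y=1, Z=1) weight 1/18
  (X=3, Y=0, Z=0) weight 1/12
  (X=3, Y=0, Z=1) weight 1/12
  … 2 more
Group by X:
  weight(X=1) = 2/9
  weight(X=2) = 1/9
  weight(X=3) = 1/4
Total weight = 2/9 + 1/9 + 1/4 = 7/12
P(X=1 | obs) = 2/9 / 7/12 = 8/21
P(X=2 | obs) = 1/9 / 7/12 = 4/21
P(X=3 | obs) = 1/4 / 7/12 = 3/7
argmax = 3

argmax_v P(X = v | obs) = 3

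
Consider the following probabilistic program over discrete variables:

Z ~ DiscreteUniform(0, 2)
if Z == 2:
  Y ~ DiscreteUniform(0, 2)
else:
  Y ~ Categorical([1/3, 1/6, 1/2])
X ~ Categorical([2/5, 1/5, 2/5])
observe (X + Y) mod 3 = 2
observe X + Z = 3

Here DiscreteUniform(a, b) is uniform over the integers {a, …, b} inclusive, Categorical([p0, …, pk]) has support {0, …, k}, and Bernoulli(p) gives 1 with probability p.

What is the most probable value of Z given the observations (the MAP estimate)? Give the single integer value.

argmax_v P(Z = v | obs) = 1

Enumerate traces; 2 have nonzero weight after conditioning:
  (Z=1, Y=0, X=2) weight 2/45
  (Z=2, Y=1, X=1) weight 1/45
Group by Z:
  weight(Z=1) = 2/45
  weight(Z=2) = 1/45
Total weight = 2/45 + 1/45 = 1/15
P(Z=1 | obs) = 2/45 / 1/15 = 2/3
P(Z=2 | obs) = 1/45 / 1/15 = 1/3
argmax = 1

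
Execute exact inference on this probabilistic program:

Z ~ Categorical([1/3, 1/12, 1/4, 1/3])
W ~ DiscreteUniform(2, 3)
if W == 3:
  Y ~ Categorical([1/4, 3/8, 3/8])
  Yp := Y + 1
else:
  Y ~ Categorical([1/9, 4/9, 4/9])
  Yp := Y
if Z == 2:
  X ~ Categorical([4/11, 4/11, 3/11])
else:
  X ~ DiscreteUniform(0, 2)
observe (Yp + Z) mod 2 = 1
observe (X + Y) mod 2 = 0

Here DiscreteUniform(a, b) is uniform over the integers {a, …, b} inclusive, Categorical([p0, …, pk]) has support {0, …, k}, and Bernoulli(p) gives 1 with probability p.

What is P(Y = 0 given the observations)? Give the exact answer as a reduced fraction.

P(Y = 0 | obs) = 1799/7620

Enumerate traces; 20 have nonzero weight after conditioning:
  (Z=0, W=2, Y=1, X=1) weight 2/81
  (Z=0, W=3, Y=0, X=0) weight 1/72
  (Z=0, W=3, Y=0, X=2) weight 1/72
  (Z=0, W=3, Y=2, X=0) weight 1/48
  (Z=0, W=3, Y=2, X=2) weight 1/48
  (Z=1, W=2, Y=0, X=0) weight 1/648
  (Z=1, W=2, Y=0, X=2) weight 1/648
  (Z=1, W=2, Y=2, X=0) weight 1/162
  … 12 more
Group by Y:
  weight(Y=0) = 1799/28512
  weight(Y=1) = 4045/57024
  weight(Y=2) = 7597/57024
Total weight = 1799/28512 + 4045/57024 + 7597/57024 = 635/2376
P(Y=0 | obs) = 1799/28512 / 635/2376 = 1799/7620
P(Y=1 | obs) = 4045/57024 / 635/2376 = 809/3048
P(Y=2 | obs) = 7597/57024 / 635/2376 = 7597/15240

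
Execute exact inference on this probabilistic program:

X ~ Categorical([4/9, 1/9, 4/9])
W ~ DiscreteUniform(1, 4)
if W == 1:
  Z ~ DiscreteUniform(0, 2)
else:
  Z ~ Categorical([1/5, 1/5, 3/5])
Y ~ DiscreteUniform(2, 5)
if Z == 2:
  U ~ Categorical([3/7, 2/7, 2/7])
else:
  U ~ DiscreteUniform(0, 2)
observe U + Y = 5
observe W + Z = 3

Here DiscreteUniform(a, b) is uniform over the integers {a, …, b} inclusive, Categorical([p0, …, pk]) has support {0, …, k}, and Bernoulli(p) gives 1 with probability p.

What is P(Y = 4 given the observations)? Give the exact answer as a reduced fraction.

Enumerate traces; 27 have nonzero weight after conditioning:
  (X=0, W=1, Z=2, Y=3, U=2) weight 1/378
  (X=0, W=1, Z=2, Y=4, U=1) weight 1/378
  (X=0, W=1, Z=2, Y=5, U=0) weight 1/252
  (X=0, W=2, Z=1, Y=3, U=2) weight 1/540
  (X=0, W=2, Z=1, Y=4, U=1) weight 1/540
  (X=0, W=2, Z=1, Y=5, U=0) weight 1/540
  (X=0, W=3, Z=0, Y=3, U=2) weight 1/540
  (X=0, W=3, Z=0, Y=4, U=1) weight 1/540
  … 19 more
Group by Y:
  weight(Y=3) = 1/70
  weight(Y=4) = 1/70
  weight(Y=5) = 29/1680
Total weight = 1/70 + 1/70 + 29/1680 = 11/240
P(Y=3 | obs) = 1/70 / 11/240 = 24/77
P(Y=4 | obs) = 1/70 / 11/240 = 24/77
P(Y=5 | obs) = 29/1680 / 11/240 = 29/77

P(Y = 4 | obs) = 24/77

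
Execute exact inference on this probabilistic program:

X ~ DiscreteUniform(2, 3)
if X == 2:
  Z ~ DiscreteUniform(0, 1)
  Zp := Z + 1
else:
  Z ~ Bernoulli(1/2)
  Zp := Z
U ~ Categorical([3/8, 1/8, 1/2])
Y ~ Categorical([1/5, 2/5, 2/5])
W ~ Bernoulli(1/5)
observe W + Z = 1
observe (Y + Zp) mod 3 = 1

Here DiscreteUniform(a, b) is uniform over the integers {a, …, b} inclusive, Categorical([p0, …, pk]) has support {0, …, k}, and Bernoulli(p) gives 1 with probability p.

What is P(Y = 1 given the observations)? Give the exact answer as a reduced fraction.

Enumerate traces; 12 have nonzero weight after conditioning:
  (X=2, Z=0, U=0, Y=0, W=1) weight 3/800
  (X=2, Z=0, U=1, Y=0, W=1) weight 1/800
  (X=2, Z=0, U=2, Y=0, W=1) weight 1/200
  (X=2, Z=1, U=0, Y=2, W=0) weight 3/100
  (X=2, Z=1, U=1, Y=2, W=0) weight 1/100
  (X=2, Z=1, U=2, Y=2, W=0) weight 1/25
  (X=3, Z=0, U=0, Y=1, W=1) weight 3/400
  (X=3, Z=0, U=1, Y=1, W=1) weight 1/400
  … 4 more
Group by Y:
  weight(Y=0) = 1/20
  weight(Y=1) = 1/50
  weight(Y=2) = 2/25
Total weight = 1/20 + 1/50 + 2/25 = 3/20
P(Y=0 | obs) = 1/20 / 3/20 = 1/3
P(Y=1 | obs) = 1/50 / 3/20 = 2/15
P(Y=2 | obs) = 2/25 / 3/20 = 8/15

P(Y = 1 | obs) = 2/15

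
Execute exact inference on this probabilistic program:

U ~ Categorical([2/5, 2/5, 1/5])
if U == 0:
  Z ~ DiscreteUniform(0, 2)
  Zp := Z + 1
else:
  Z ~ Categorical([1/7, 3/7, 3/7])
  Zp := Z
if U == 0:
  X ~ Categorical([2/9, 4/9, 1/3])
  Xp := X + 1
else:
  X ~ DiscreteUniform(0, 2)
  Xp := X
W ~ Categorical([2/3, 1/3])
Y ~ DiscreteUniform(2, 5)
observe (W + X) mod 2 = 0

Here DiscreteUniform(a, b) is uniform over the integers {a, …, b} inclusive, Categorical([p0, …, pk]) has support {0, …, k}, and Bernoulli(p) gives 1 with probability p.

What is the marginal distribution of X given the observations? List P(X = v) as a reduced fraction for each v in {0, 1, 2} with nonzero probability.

P(X=0) = 26/73, P(X=1) = 17/73, P(X=2) = 30/73

Enumerate traces; 108 have nonzero weight after conditioning:
  (U=0, Z=0, X=0, W=0, Y=2) weight 2/405
  (U=0, Z=0, X=0, W=0, Y=3) weight 2/405
  (U=0, Z=0, X=0, W=0, Y=4) weight 2/405
  (U=0, Z=0, X=0, W=0, Y=5) weight 2/405
  (U=0, Z=0, X=1, W=1, Y=2) weight 2/405
  (U=0, Z=0, X=1, W=1, Y=3) weight 2/405
  (U=0, Z=0, X=1, W=1, Y=4) weight 2/405
  (U=0, Z=0, X=1, W=1, Y=5) weight 2/405
  (U=0, Z=0, X=2, W=0, Y=2) weight 1/135
  … 99 more
Group by X:
  weight(X=0) = 26/135
  weight(X=1) = 17/135
  weight(X=2) = 2/9
Total weight = 26/135 + 17/135 + 2/9 = 73/135
P(X=0 | obs) = 26/135 / 73/135 = 26/73
P(X=1 | obs) = 17/135 / 73/135 = 17/73
P(X=2 | obs) = 2/9 / 73/135 = 30/73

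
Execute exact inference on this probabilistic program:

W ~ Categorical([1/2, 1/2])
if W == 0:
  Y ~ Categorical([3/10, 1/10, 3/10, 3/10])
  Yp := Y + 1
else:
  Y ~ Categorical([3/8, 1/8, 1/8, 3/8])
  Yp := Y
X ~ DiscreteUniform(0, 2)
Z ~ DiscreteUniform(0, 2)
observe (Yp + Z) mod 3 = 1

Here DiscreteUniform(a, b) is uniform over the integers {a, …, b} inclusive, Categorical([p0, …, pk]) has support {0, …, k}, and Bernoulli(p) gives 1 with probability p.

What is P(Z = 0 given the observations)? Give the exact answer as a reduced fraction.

P(Z = 0 | obs) = 29/80

Enumerate traces; 24 have nonzero weight after conditioning:
  (W=0, Y=0, X=0, Z=0) weight 1/60
  (W=0, Y=0, X=1, Z=0) weight 1/60
  (W=0, Y=0, X=2, Z=0) weight 1/60
  (W=0, Y=1, X=0, Z=2) weight 1/180
  (W=0, Y=1, X=1, Z=2) weight 1/180
  (W=0, Y=1, X=2, Z=2) weight 1/180
  (W=0, Y=2, X=0, Z=1) weight 1/60
  (W=0, Y=2, X=1, Z=1) weight 1/60
  … 16 more
Group by Z:
  weight(Z=0) = 29/240
  weight(Z=1) = 7/40
  weight(Z=2) = 3/80
Total weight = 29/240 + 7/40 + 3/80 = 1/3
P(Z=0 | obs) = 29/240 / 1/3 = 29/80
P(Z=1 | obs) = 7/40 / 1/3 = 21/40
P(Z=2 | obs) = 3/80 / 1/3 = 9/80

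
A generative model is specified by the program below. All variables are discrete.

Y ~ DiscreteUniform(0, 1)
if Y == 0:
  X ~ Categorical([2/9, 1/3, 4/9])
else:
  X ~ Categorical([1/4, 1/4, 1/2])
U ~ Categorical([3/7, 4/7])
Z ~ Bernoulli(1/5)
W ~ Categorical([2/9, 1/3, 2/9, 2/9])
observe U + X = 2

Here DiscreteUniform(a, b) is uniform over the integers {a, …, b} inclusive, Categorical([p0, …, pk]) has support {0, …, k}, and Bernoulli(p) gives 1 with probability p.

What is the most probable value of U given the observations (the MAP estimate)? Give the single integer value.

argmax_v P(U = v | obs) = 0

Enumerate traces; 32 have nonzero weight after conditioning:
  (Y=0, X=1, U=1, Z=0, W=0) weight 16/945
  (Y=0, X=1, U=1, Z=0, W=1) weight 8/315
  (Y=0, X=1, U=1, Z=0, W=2) weight 16/945
  (Y=0, X=1, U=1, Z=0, W=3) weight 16/945
  (Y=0, X=1, U=1, Z=1, W=0) weight 4/945
  (Y=0, X=1, U=1, Z=1, W=1) weight 2/315
  (Y=0, X=1, U=1, Z=1, W=2) weight 4/945
  (Y=0, X=1, U=1, Z=1, W=3) weight 4/945
  (Y=0, X=2, U=0, Z=0, W=0) weight 16/945
  … 23 more
Group by U:
  weight(U=0) = 17/84
  weight(U=1) = 1/6
Total weight = 17/84 + 1/6 = 31/84
P(U=0 | obs) = 17/84 / 31/84 = 17/31
P(U=1 | obs) = 1/6 / 31/84 = 14/31
argmax = 0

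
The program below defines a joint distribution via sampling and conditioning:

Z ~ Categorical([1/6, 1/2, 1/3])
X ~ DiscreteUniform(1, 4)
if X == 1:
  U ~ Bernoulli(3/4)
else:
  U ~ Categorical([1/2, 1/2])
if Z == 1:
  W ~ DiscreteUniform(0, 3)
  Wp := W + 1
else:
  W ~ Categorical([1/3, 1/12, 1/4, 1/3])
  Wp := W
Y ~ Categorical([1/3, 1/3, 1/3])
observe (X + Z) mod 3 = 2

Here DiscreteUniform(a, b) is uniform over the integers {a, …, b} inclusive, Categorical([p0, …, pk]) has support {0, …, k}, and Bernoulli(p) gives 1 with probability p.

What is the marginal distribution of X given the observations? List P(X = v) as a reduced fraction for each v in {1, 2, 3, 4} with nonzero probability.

P(X=1) = 1/3, P(X=2) = 1/9, P(X=3) = 2/9, P(X=4) = 1/3

Enumerate traces; 96 have nonzero weight after conditioning:
  (Z=0, X=2, U=0, W=0, Y=0) weight 1/432
  (Z=0, X=2, U=0, W=0, Y=1) weight 1/432
  (Z=0, X=2, U=0, W=0, Y=2) weight 1/432
  (Z=0, X=2, U=0, W=1, Y=0) weight 1/1728
  (Z=0, X=2, U=0, W=1, Y=1) weight 1/1728
  (Z=0, X=2, U=0, W=1, Y=2) weight 1/1728
  (Z=0, X=2, U=0, W=2, Y=0) weight 1/576
  (Z=0, X=2, U=0, W=2, Y=1) weight 1/576
  (Z=1, X=1, U=0, W=0, Y=0) weight 1/384
  (Z=1, X=4, U=0, W=0, Y=0) weight 1/192
  … 86 more
Group by X:
  weight(X=1) = 1/8
  weight(X=2) = 1/24
  weight(X=3) = 1/12
  weight(X=4) = 1/8
Total weight = 1/8 + 1/24 + 1/12 + 1/8 = 3/8
P(X=1 | obs) = 1/8 / 3/8 = 1/3
P(X=2 | obs) = 1/24 / 3/8 = 1/9
P(X=3 | obs) = 1/12 / 3/8 = 2/9
P(X=4 | obs) = 1/8 / 3/8 = 1/3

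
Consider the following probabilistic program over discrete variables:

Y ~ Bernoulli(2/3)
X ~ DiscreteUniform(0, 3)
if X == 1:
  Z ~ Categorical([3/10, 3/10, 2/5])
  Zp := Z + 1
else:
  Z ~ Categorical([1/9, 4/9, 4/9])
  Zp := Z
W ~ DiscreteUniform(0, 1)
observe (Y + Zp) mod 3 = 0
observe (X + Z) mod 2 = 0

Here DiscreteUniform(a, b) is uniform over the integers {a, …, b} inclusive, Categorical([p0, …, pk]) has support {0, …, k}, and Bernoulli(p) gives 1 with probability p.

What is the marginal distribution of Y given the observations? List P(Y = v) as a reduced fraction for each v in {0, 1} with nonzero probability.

Enumerate traces; 10 have nonzero weight after conditioning:
  (Y=0, X=0, Z=0, W=0) weight 1/216
  (Y=0, X=0, Z=0, W=1) weight 1/216
  (Y=0, X=2, Z=0, W=0) weight 1/216
  (Y=0, X=2, Z=0, W=1) weight 1/216
  (Y=1, X=0, Z=2, W=0) weight 1/27
  (Y=1, X=0, Z=2, W=1) weight 1/27
  (Y=1, X=1, Z=1, W=0) weight 1/40
  (Y=1, X=1, Z=1, W=1) weight 1/40
  … 2 more
Group by Y:
  weight(Y=0) = 1/54
  weight(Y=1) = 107/540
Total weight = 1/54 + 107/540 = 13/60
P(Y=0 | obs) = 1/54 / 13/60 = 10/117
P(Y=1 | obs) = 107/540 / 13/60 = 107/117

P(Y=0) = 10/117, P(Y=1) = 107/117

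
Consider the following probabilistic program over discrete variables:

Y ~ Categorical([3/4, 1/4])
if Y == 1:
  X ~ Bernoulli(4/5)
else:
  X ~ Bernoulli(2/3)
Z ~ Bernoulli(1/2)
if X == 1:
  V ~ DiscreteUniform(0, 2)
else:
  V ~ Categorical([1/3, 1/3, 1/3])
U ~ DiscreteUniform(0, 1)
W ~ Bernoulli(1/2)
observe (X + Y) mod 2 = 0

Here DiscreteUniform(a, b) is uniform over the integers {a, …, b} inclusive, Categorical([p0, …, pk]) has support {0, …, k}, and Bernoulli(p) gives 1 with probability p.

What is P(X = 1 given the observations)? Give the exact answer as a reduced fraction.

P(X = 1 | obs) = 4/9

Enumerate traces; 48 have nonzero weight after conditioning:
  (Y=0, X=0, Z=0, V=0, U=0, W=0) weight 1/96
  (Y=0, X=0, Z=0, V=0, U=0, W=1) weight 1/96
  (Y=0, X=0, Z=0, V=0, U=1, W=0) weight 1/96
  (Y=0, X=0, Z=0, V=0, U=1, W=1) weight 1/96
  (Y=0, X=0, Z=0, V=1, U=0, W=0) weight 1/96
  (Y=0, X=0, Z=0, V=1, U=0, W=1) weight 1/96
  (Y=0, X=0, Z=0, V=1, U=1, W=0) weight 1/96
  (Y=0, X=0, Z=0, V=1, U=1, W=1) weight 1/96
  (Y=1, X=1, Z=0, V=0, U=0, W=0) weight 1/120
  … 39 more
Group by X:
  weight(X=0) = 1/4
  weight(X=1) = 1/5
Total weight = 1/4 + 1/5 = 9/20
P(X=0 | obs) = 1/4 / 9/20 = 5/9
P(X=1 | obs) = 1/5 / 9/20 = 4/9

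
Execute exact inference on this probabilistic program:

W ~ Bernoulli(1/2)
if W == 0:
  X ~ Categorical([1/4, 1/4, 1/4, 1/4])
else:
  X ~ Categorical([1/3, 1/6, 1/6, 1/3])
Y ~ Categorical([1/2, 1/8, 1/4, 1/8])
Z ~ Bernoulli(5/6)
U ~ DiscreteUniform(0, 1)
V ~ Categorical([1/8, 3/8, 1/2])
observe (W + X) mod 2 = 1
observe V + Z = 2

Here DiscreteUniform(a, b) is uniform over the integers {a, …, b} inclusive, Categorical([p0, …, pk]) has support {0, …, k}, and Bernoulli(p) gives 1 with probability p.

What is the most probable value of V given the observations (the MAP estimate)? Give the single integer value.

argmax_v P(V = v | obs) = 1

Enumerate traces; 64 have nonzero weight after conditioning:
  (W=0, X=1, Y=0, Z=0, U=0, V=2) weight 1/384
  (W=0, X=1, Y=0, Z=0, U=1, V=2) weight 1/384
  (W=0, X=1, Y=0, Z=1, U=0, V=1) weight 5/512
  (W=0, X=1, Y=0, Z=1, U=1, V=1) weight 5/512
  (W=0, X=1, Y=1, Z=0, U=0, V=2) weight 1/1536
  (W=0, X=1, Y=1, Z=0, U=1, V=2) weight 1/1536
  (W=0, X=1, Y=1, Z=1, U=0, V=1) weight 5/2048
  (W=0, X=1, Y=1, Z=1, U=1, V=1) weight 5/2048
  … 56 more
Group by V:
  weight(V=1) = 5/32
  weight(V=2) = 1/24
Total weight = 5/32 + 1/24 = 19/96
P(V=1 | obs) = 5/32 / 19/96 = 15/19
P(V=2 | obs) = 1/24 / 19/96 = 4/19
argmax = 1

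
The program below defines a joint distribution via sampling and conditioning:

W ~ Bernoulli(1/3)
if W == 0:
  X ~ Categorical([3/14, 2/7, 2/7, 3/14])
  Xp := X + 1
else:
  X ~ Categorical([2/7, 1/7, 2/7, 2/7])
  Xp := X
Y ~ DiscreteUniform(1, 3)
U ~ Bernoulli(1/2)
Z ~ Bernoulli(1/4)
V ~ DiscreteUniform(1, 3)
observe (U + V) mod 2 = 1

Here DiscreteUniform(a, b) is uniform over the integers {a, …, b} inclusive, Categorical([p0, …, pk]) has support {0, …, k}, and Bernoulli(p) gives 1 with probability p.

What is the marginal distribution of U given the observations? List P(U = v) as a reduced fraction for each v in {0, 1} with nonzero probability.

Enumerate traces; 144 have nonzero weight after conditioning:
  (W=0, X=0, Y=1, U=0, Z=0, V=1) weight 1/168
  (W=0, X=0, Y=1, U=0, Z=0, V=3) weight 1/168
  (W=0, X=0, Y=1, U=0, Z=1, V=1) weight 1/504
  (W=0, X=0, Y=1, U=0, Z=1, V=3) weight 1/504
  (W=0, X=0, Y=1, U=1, Z=0, V=2) weight 1/168
  (W=0, X=0, Y=1, U=1, Z=1, V=2) weight 1/504
  (W=0, X=0, Y=2, U=0, Z=0, V=1) weight 1/168
  (W=0, X=0, Y=2, U=0, Z=0, V=3) weight 1/168
  … 136 more
Group by U:
  weight(U=0) = 1/3
  weight(U=1) = 1/6
Total weight = 1/3 + 1/6 = 1/2
P(U=0 | obs) = 1/3 / 1/2 = 2/3
P(U=1 | obs) = 1/6 / 1/2 = 1/3

P(U=0) = 2/3, P(U=1) = 1/3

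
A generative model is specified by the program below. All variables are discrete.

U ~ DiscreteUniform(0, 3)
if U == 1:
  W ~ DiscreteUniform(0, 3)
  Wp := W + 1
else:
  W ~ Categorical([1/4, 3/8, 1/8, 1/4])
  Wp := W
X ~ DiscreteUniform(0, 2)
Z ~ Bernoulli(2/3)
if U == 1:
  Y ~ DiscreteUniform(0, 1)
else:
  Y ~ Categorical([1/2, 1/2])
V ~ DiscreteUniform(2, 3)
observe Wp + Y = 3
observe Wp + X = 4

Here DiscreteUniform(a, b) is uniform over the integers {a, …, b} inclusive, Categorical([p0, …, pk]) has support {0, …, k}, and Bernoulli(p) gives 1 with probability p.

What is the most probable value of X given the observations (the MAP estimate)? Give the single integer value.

Enumerate traces; 32 have nonzero weight after conditioning:
  (U=0, W=2, X=2, Z=0, Y=1, V=2) weight 1/1152
  (U=0, W=2, X=2, Z=0, Y=1, V=3) weight 1/1152
  (U=0, W=2, X=2, Z=1, Y=1, V=2) weight 1/576
  (U=0, W=2, X=2, Z=1, Y=1, V=3) weight 1/576
  (U=0, W=3, X=1, Z=0, Y=0, V=2) weight 1/576
  (U=0, W=3, X=1, Z=0, Y=0, V=3) weight 1/576
  (U=0, W=3, X=1, Z=1, Y=0, V=2) weight 1/288
  (U=0, W=3, X=1, Z=1, Y=0, V=3) weight 1/288
  … 24 more
Group by X:
  weight(X=1) = 1/24
  weight(X=2) = 5/192
Total weight = 1/24 + 5/192 = 13/192
P(X=1 | obs) = 1/24 / 13/192 = 8/13
P(X=2 | obs) = 5/192 / 13/192 = 5/13
argmax = 1

argmax_v P(X = v | obs) = 1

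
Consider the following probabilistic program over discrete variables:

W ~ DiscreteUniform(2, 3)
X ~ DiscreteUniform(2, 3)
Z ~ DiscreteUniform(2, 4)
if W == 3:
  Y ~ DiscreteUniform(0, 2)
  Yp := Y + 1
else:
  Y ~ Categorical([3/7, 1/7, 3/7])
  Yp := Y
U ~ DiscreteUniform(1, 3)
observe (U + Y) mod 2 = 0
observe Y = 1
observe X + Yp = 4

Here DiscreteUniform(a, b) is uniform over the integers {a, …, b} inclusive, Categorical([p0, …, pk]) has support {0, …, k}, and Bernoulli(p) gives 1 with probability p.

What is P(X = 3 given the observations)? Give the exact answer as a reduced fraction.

Enumerate traces; 12 have nonzero weight after conditioning:
  (W=2, X=3, Z=2, Y=1, U=1) weight 1/252
  (W=2, X=3, Z=2, Y=1, U=3) weight 1/252
  (W=2, X=3, Z=3, Y=1, U=1) weight 1/252
  (W=2, X=3, Z=3, Y=1, U=3) weight 1/252
  (W=2, X=3, Z=4, Y=1, U=1) weight 1/252
  (W=2, X=3, Z=4, Y=1, U=3) weight 1/252
  (W=3, X=2, Z=2, Y=1, U=1) weight 1/108
  (W=3, X=2, Z=2, Y=1, U=3) weight 1/108
  … 4 more
Group by X:
  weight(X=2) = 1/18
  weight(X=3) = 1/42
Total weight = 1/18 + 1/42 = 5/63
P(X=2 | obs) = 1/18 / 5/63 = 7/10
P(X=3 | obs) = 1/42 / 5/63 = 3/10

P(X = 3 | obs) = 3/10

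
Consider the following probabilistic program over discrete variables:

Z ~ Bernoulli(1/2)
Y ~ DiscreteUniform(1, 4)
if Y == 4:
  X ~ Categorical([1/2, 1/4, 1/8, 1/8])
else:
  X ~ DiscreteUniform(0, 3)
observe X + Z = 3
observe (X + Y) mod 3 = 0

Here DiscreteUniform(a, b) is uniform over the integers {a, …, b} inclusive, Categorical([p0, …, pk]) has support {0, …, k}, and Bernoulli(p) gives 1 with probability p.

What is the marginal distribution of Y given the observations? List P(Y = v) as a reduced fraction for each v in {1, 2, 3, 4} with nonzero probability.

P(Y=1) = 2/5, P(Y=3) = 2/5, P(Y=4) = 1/5

Enumerate traces; 3 have nonzero weight after conditioning:
  (Z=0, Y=3, X=3) weight 1/32
  (Z=1, Y=1, X=2) weight 1/32
  (Z=1, Y=4, X=2) weight 1/64
Group by Y:
  weight(Y=1) = 1/32
  weight(Y=3) = 1/32
  weight(Y=4) = 1/64
Total weight = 1/32 + 1/32 + 1/64 = 5/64
P(Y=1 | obs) = 1/32 / 5/64 = 2/5
P(Y=3 | obs) = 1/32 / 5/64 = 2/5
P(Y=4 | obs) = 1/64 / 5/64 = 1/5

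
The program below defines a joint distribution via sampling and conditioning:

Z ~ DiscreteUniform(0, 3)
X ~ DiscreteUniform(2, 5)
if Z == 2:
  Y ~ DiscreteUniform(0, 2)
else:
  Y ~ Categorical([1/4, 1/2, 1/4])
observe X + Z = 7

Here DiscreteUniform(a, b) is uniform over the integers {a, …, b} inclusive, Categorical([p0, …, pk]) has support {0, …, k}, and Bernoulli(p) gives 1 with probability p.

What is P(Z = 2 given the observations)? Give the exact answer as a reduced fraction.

P(Z = 2 | obs) = 1/2

Enumerate traces; 6 have nonzero weight after conditioning:
  (Z=2, X=5, Y=0) weight 1/48
  (Z=2, X=5, Y=1) weight 1/48
  (Z=2, X=5, Y=2) weight 1/48
  (Z=3, X=4, Y=0) weight 1/64
  (Z=3, X=4, Y=1) weight 1/32
  (Z=3, X=4, Y=2) weight 1/64
Group by Z:
  weight(Z=2) = 1/16
  weight(Z=3) = 1/16
Total weight = 1/16 + 1/16 = 1/8
P(Z=2 | obs) = 1/16 / 1/8 = 1/2
P(Z=3 | obs) = 1/16 / 1/8 = 1/2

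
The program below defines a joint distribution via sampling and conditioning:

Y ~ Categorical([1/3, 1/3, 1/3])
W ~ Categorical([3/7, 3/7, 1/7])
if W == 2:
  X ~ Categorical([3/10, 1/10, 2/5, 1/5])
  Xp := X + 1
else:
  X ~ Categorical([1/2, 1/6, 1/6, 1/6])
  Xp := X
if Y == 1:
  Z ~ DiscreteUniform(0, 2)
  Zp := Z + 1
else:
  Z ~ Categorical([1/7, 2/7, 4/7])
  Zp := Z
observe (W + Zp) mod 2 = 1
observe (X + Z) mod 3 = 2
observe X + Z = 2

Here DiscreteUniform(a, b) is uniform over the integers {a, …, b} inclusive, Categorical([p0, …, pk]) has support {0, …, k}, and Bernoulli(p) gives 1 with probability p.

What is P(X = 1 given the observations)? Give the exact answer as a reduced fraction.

P(X = 1 | obs) = 107/686

Enumerate traces; 13 have nonzero weight after conditioning:
  (Y=0, W=0, X=1, Z=1) weight 1/147
  (Y=0, W=1, X=0, Z=2) weight 2/49
  (Y=0, W=1, X=2, Z=0) weight 1/294
  (Y=0, W=2, X=1, Z=1) weight 1/735
  (Y=1, W=0, X=0, Z=2) weight 1/42
  (Y=1, W=0, X=2, Z=0) weight 1/126
  (Y=1, W=1, X=1, Z=1) weight 1/126
  (Y=1, W=2, X=0, Z=2) weight 1/210
  … 5 more
Group by X:
  weight(X=0) = 27/245
  weight(X=1) = 107/4410
  weight(X=2) = 31/1470
Total weight = 27/245 + 107/4410 + 31/1470 = 7/45
P(X=0 | obs) = 27/245 / 7/45 = 243/343
P(X=1 | obs) = 107/4410 / 7/45 = 107/686
P(X=2 | obs) = 31/1470 / 7/45 = 93/686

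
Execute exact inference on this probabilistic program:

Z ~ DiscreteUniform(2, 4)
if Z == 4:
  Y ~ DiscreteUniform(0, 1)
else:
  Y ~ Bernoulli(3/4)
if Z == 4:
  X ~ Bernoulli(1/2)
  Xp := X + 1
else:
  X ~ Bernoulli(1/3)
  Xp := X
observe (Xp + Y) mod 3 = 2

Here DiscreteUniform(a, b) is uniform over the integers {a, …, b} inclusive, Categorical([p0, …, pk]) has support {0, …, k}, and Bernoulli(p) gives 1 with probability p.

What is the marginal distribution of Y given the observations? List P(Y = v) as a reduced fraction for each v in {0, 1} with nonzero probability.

Enumerate traces; 4 have nonzero weight after conditioning:
  (Z=2, Y=1, X=1) weight 1/12
  (Z=3, Y=1, X=1) weight 1/12
  (Z=4, Y=0, X=1) weight 1/12
  (Z=4, Y=1, X=0) weight 1/12
Group by Y:
  weight(Y=0) = 1/12
  weight(Y=1) = 1/4
Total weight = 1/12 + 1/4 = 1/3
P(Y=0 | obs) = 1/12 / 1/3 = 1/4
P(Y=1 | obs) = 1/4 / 1/3 = 3/4

P(Y=0) = 1/4, P(Y=1) = 3/4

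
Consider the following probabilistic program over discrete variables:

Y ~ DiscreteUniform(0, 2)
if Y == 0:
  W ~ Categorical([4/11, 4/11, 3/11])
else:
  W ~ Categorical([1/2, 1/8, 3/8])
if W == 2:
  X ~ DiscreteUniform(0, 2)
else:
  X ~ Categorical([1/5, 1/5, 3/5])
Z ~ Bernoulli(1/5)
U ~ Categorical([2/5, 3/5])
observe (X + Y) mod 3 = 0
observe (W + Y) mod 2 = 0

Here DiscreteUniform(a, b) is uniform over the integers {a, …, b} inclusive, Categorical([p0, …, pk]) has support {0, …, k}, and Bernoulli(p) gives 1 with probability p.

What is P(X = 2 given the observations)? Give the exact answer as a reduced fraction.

Enumerate traces; 20 have nonzero weight after conditioning:
  (Y=0, W=0, X=0, Z=0, U=0) weight 32/4125
  (Y=0, W=0, X=0, Z=0, U=1) weight 16/1375
  (Y=0, W=0, X=0, Z=1, U=0) weight 8/4125
  (Y=0, W=0, X=0, Z=1, U=1) weight 4/1375
  (Y=0, W=2, X=0, Z=0, U=0) weight 8/825
  (Y=0, W=2, X=0, Z=0, U=1) weight 4/275
  (Y=0, W=2, X=0, Z=1, U=0) weight 2/825
  (Y=0, W=2, X=0, Z=1, U=1) weight 1/275
  (Y=1, W=1, X=2, Z=0, U=0) weight 1/125
  (Y=2, W=0, X=1, Z=0, U=0) weight 4/375
  … 10 more
Group by X:
  weight(X=0) = 3/55
  weight(X=1) = 3/40
  weight(X=2) = 1/40
Total weight = 3/55 + 3/40 + 1/40 = 17/110
P(X=0 | obs) = 3/55 / 17/110 = 6/17
P(X=1 | obs) = 3/40 / 17/110 = 33/68
P(X=2 | obs) = 1/40 / 17/110 = 11/68

P(X = 2 | obs) = 11/68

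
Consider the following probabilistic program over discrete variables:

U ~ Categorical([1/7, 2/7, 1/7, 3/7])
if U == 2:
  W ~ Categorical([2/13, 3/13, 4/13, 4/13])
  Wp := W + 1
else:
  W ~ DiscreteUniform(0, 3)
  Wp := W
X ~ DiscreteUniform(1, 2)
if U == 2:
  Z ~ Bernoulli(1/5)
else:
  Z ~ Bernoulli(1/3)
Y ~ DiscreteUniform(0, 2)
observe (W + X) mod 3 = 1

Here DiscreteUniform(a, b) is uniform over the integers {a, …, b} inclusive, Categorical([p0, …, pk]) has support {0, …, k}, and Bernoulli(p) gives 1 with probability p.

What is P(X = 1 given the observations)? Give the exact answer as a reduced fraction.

P(X = 1 | obs) = 90/137

Enumerate traces; 72 have nonzero weight after conditioning:
  (U=0, W=0, X=1, Z=0, Y=0) weight 1/252
  (U=0, W=0, X=1, Z=0, Y=1) weight 1/252
  (U=0, W=0, X=1, Z=0, Y=2) weight 1/252
  (U=0, W=0, X=1, Z=1, Y=0) weight 1/504
  (U=0, W=0, X=1, Z=1, Y=1) weight 1/504
  (U=0, W=0, X=1, Z=1, Y=2) weight 1/504
  (U=0, W=2, X=2, Z=0, Y=0) weight 1/252
  (U=0, W=2, X=2, Z=0, Y=1) weight 1/252
  … 64 more
Group by X:
  weight(X=1) = 45/182
  weight(X=2) = 47/364
Total weight = 45/182 + 47/364 = 137/364
P(X=1 | obs) = 45/182 / 137/364 = 90/137
P(X=2 | obs) = 47/364 / 137/364 = 47/137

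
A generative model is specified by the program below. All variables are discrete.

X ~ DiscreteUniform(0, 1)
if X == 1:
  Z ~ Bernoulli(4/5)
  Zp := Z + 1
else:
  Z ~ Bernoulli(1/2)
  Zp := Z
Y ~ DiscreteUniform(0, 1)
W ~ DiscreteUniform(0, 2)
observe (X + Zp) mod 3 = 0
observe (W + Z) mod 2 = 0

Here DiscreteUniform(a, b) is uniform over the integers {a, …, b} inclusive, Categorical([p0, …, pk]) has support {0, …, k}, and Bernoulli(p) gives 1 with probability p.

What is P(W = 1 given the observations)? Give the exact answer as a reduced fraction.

Enumerate traces; 6 have nonzero weight after conditioning:
  (X=0, Z=0, Y=0, W=0) weight 1/24
  (X=0, Z=0, Y=0, W=2) weight 1/24
  (X=0, Z=0, Y=1, W=0) weight 1/24
  (X=0, Z=0, Y=1, W=2) weight 1/24
  (X=1, Z=1, Y=0, W=1) weight 1/15
  (X=1, Z=1, Y=1, W=1) weight 1/15
Group by W:
  weight(W=0) = 1/12
  weight(W=1) = 2/15
  weight(W=2) = 1/12
Total weight = 1/12 + 2/15 + 1/12 = 3/10
P(W=0 | obs) = 1/12 / 3/10 = 5/18
P(W=1 | obs) = 2/15 / 3/10 = 4/9
P(W=2 | obs) = 1/12 / 3/10 = 5/18

P(W = 1 | obs) = 4/9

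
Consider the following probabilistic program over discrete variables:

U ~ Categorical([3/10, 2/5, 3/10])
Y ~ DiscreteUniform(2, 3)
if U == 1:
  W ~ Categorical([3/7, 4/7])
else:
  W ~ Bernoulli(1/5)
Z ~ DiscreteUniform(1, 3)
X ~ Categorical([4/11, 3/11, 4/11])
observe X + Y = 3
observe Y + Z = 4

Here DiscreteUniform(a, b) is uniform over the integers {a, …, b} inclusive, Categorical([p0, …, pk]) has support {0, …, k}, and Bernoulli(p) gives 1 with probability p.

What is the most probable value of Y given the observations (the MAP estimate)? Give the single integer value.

argmax_v P(Y = v | obs) = 3

Enumerate traces; 12 have nonzero weight after conditioning:
  (U=0, Y=2, W=0, Z=2, X=1) weight 3/275
  (U=0, Y=2, W=1, Z=2, X=1) weight 3/1100
  (U=0, Y=3, W=0, Z=1, X=0) weight 4/275
  (U=0, Y=3, W=1, Z=1, X=0) weight 1/275
  (U=1, Y=2, W=0, Z=2, X=1) weight 3/385
  (U=1, Y=2, W=1, Z=2, X=1) weight 4/385
  (U=1, Y=3, W=0, Z=1, X=0) weight 4/385
  (U=1, Y=3, W=1, Z=1, X=0) weight 16/1155
  … 4 more
Group by Y:
  weight(Y=2) = 1/22
  weight(Y=3) = 2/33
Total weight = 1/22 + 2/33 = 7/66
P(Y=2 | obs) = 1/22 / 7/66 = 3/7
P(Y=3 | obs) = 2/33 / 7/66 = 4/7
argmax = 3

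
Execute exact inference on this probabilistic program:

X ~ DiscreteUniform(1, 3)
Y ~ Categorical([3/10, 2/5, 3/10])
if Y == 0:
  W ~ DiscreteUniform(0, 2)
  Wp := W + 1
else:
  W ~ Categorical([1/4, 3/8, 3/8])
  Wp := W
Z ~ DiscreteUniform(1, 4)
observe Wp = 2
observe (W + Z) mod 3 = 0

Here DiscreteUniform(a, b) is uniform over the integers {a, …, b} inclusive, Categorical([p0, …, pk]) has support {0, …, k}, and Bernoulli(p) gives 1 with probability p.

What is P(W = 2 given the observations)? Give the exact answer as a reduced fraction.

P(W = 2 | obs) = 21/25

Enumerate traces; 15 have nonzero weight after conditioning:
  (X=1, Y=0, W=1, Z=2) weight 1/120
  (X=1, Y=1, W=2, Z=1) weight 1/80
  (X=1, Y=1, W=2, Z=4) weight 1/80
  (X=1, Y=2, W=2, Z=1) weight 3/320
  (X=1, Y=2, W=2, Z=4) weight 3/320
  (X=2, Y=0, W=1, Z=2) weight 1/120
  (X=2, Y=1, W=2, Z=1) weight 1/80
  (X=2, Y=1, W=2, Z=4) weight 1/80
  … 7 more
Group by W:
  weight(W=1) = 1/40
  weight(W=2) = 21/160
Total weight = 1/40 + 21/160 = 5/32
P(W=1 | obs) = 1/40 / 5/32 = 4/25
P(W=2 | obs) = 21/160 / 5/32 = 21/25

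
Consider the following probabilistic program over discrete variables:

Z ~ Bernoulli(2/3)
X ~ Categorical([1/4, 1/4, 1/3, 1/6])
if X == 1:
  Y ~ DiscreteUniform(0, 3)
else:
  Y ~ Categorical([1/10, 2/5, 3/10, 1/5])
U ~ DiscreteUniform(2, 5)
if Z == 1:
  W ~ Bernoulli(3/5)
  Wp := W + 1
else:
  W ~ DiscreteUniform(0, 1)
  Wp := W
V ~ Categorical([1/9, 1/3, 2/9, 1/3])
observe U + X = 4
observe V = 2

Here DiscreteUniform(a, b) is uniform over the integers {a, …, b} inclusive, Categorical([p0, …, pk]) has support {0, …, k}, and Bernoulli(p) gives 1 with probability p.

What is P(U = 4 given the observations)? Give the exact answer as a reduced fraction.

Enumerate traces; 48 have nonzero weight after conditioning:
  (Z=0, X=0, Y=0, U=4, W=0, V=2) weight 1/4320
  (Z=0, X=0, Y=0, U=4, W=1, V=2) weight 1/4320
  (Z=0, X=0, Y=1, U=4, W=0, V=2) weight 1/1080
  (Z=0, X=0, Y=1, U=4, W=1, V=2) weight 1/1080
  (Z=0, X=0, Y=2, U=4, W=0, V=2) weight 1/1440
  (Z=0, X=0, Y=2, U=4, W=1, V=2) weight 1/1440
  (Z=0, X=0, Y=3, U=4, W=0, V=2) weight 1/2160
  (Z=0, X=0, Y=3, U=4, W=1, V=2) weight 1/2160
  (Z=0, X=1, Y=0, U=3, W=0, V=2) weight 1/1728
  (Z=0, X=2, Y=0, U=2, W=0, V=2) weight 1/3240
  … 38 more
Group by U:
  weight(U=2) = 1/54
  weight(U=3) = 1/72
  weight(U=4) = 1/72
Total weight = 1/54 + 1/72 + 1/72 = 5/108
P(U=2 | obs) = 1/54 / 5/108 = 2/5
P(U=3 | obs) = 1/72 / 5/108 = 3/10
P(U=4 | obs) = 1/72 / 5/108 = 3/10

P(U = 4 | obs) = 3/10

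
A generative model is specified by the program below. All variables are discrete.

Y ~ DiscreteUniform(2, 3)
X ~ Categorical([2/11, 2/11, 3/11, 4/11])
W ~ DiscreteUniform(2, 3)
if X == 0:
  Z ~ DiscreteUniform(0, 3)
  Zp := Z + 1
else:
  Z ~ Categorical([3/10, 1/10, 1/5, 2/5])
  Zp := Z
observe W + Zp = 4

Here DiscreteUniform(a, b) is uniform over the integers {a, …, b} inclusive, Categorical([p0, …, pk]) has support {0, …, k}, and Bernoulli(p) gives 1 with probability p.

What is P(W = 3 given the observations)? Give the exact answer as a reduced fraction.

Enumerate traces; 16 have nonzero weight after conditioning:
  (Y=2, X=0, W=2, Z=1) weight 1/88
  (Y=2, X=0, W=3, Z=0) weight 1/88
  (Y=2, X=1, W=2, Z=2) weight 1/110
  (Y=2, X=1, W=3, Z=1) weight 1/220
  (Y=2, X=2, W=2, Z=2) weight 3/220
  (Y=2, X=2, W=3, Z=1) weight 3/440
  (Y=2, X=3, W=2, Z=2) weight 1/55
  (Y=2, X=3, W=3, Z=1) weight 1/110
  … 8 more
Group by W:
  weight(W=2) = 23/220
  weight(W=3) = 7/110
Total weight = 23/220 + 7/110 = 37/220
P(W=2 | obs) = 23/220 / 37/220 = 23/37
P(W=3 | obs) = 7/110 / 37/220 = 14/37

P(W = 3 | obs) = 14/37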